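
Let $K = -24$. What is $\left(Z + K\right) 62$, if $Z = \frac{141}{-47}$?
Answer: $-1674$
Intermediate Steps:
$Z = -3$ ($Z = 141 \left(- \frac{1}{47}\right) = -3$)
$\left(Z + K\right) 62 = \left(-3 - 24\right) 62 = \left(-27\right) 62 = -1674$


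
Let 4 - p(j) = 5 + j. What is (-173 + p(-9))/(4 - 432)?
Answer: 165/428 ≈ 0.38551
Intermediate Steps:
p(j) = -1 - j (p(j) = 4 - (5 + j) = 4 + (-5 - j) = -1 - j)
(-173 + p(-9))/(4 - 432) = (-173 + (-1 - 1*(-9)))/(4 - 432) = (-173 + (-1 + 9))/(-428) = (-173 + 8)*(-1/428) = -165*(-1/428) = 165/428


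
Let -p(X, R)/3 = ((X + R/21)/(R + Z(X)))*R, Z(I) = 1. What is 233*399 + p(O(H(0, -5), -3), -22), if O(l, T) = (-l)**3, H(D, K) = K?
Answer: 13608883/147 ≈ 92577.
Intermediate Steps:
O(l, T) = -l**3
p(X, R) = -3*R*(X + R/21)/(1 + R) (p(X, R) = -3*(X + R/21)/(R + 1)*R = -3*(X + R*(1/21))/(1 + R)*R = -3*(X + R/21)/(1 + R)*R = -3*R*(X + R/21)/(1 + R))
233*399 + p(O(H(0, -5), -3), -22) = 233*399 - 1*(-22)*(-22 + 21*(-1*(-5)**3))/(7 + 7*(-22)) = 92967 - 1*(-22)*(-22 + 21*(-1*(-125)))/(7 - 154) = 92967 - 1*(-22)*(-22 + 21*125)/(-147) = 92967 - 1*(-22)*(-1/147)*(-22 + 2625) = 92967 - 1*(-22)*(-1/147)*2603 = 92967 - 57266/147 = 13608883/147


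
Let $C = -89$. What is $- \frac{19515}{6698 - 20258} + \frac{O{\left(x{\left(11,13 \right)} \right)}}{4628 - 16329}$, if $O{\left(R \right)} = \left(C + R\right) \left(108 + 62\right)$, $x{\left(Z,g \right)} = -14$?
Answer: $\frac{31052041}{10577704} \approx 2.9356$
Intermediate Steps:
$O{\left(R \right)} = -15130 + 170 R$ ($O{\left(R \right)} = \left(-89 + R\right) \left(108 + 62\right) = \left(-89 + R\right) 170 = -15130 + 170 R$)
$- \frac{19515}{6698 - 20258} + \frac{O{\left(x{\left(11,13 \right)} \right)}}{4628 - 16329} = - \frac{19515}{6698 - 20258} + \frac{-15130 + 170 \left(-14\right)}{4628 - 16329} = - \frac{19515}{6698 - 20258} + \frac{-15130 - 2380}{-11701} = - \frac{19515}{-13560} - - \frac{17510}{11701} = \left(-19515\right) \left(- \frac{1}{13560}\right) + \frac{17510}{11701} = \frac{1301}{904} + \frac{17510}{11701} = \frac{31052041}{10577704}$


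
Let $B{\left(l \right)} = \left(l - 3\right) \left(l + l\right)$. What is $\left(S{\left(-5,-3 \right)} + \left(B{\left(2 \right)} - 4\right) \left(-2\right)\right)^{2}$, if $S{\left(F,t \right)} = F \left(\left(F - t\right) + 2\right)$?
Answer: $256$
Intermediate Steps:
$B{\left(l \right)} = 2 l \left(-3 + l\right)$ ($B{\left(l \right)} = \left(-3 + l\right) 2 l = 2 l \left(-3 + l\right)$)
$S{\left(F,t \right)} = F \left(2 + F - t\right)$
$\left(S{\left(-5,-3 \right)} + \left(B{\left(2 \right)} - 4\right) \left(-2\right)\right)^{2} = \left(- 5 \left(2 - 5 - -3\right) + \left(2 \cdot 2 \left(-3 + 2\right) - 4\right) \left(-2\right)\right)^{2} = \left(- 5 \left(2 - 5 + 3\right) + \left(2 \cdot 2 \left(-1\right) - 4\right) \left(-2\right)\right)^{2} = \left(\left(-5\right) 0 + \left(-4 - 4\right) \left(-2\right)\right)^{2} = \left(0 - -16\right)^{2} = \left(0 + 16\right)^{2} = 16^{2} = 256$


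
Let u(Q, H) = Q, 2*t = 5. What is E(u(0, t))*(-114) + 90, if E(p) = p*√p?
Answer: 90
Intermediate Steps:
t = 5/2 (t = (½)*5 = 5/2 ≈ 2.5000)
E(p) = p^(3/2)
E(u(0, t))*(-114) + 90 = 0^(3/2)*(-114) + 90 = 0*(-114) + 90 = 0 + 90 = 90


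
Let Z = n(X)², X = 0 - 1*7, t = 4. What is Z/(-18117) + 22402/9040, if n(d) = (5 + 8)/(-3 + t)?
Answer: 202164637/81888840 ≈ 2.4688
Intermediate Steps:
X = -7 (X = 0 - 7 = -7)
n(d) = 13 (n(d) = (5 + 8)/(-3 + 4) = 13/1 = 13*1 = 13)
Z = 169 (Z = 13² = 169)
Z/(-18117) + 22402/9040 = 169/(-18117) + 22402/9040 = 169*(-1/18117) + 22402*(1/9040) = -169/18117 + 11201/4520 = 202164637/81888840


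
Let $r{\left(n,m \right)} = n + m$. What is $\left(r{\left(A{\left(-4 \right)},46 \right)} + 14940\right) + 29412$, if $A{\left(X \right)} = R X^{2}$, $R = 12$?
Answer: $44590$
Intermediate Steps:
$A{\left(X \right)} = 12 X^{2}$
$r{\left(n,m \right)} = m + n$
$\left(r{\left(A{\left(-4 \right)},46 \right)} + 14940\right) + 29412 = \left(\left(46 + 12 \left(-4\right)^{2}\right) + 14940\right) + 29412 = \left(\left(46 + 12 \cdot 16\right) + 14940\right) + 29412 = \left(\left(46 + 192\right) + 14940\right) + 29412 = \left(238 + 14940\right) + 29412 = 15178 + 29412 = 44590$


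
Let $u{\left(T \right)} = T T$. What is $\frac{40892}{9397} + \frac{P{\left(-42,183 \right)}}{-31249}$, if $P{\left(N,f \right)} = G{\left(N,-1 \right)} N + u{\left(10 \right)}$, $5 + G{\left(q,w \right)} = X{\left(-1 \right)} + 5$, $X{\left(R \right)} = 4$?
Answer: $\frac{1278473104}{293646853} \approx 4.3538$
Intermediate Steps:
$u{\left(T \right)} = T^{2}$
$G{\left(q,w \right)} = 4$ ($G{\left(q,w \right)} = -5 + \left(4 + 5\right) = -5 + 9 = 4$)
$P{\left(N,f \right)} = 100 + 4 N$ ($P{\left(N,f \right)} = 4 N + 10^{2} = 4 N + 100 = 100 + 4 N$)
$\frac{40892}{9397} + \frac{P{\left(-42,183 \right)}}{-31249} = \frac{40892}{9397} + \frac{100 + 4 \left(-42\right)}{-31249} = 40892 \cdot \frac{1}{9397} + \left(100 - 168\right) \left(- \frac{1}{31249}\right) = \frac{40892}{9397} - - \frac{68}{31249} = \frac{40892}{9397} + \frac{68}{31249} = \frac{1278473104}{293646853}$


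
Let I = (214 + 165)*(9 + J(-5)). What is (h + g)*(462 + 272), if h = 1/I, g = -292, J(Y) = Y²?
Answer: -1380914937/6443 ≈ -2.1433e+5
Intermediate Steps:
I = 12886 (I = (214 + 165)*(9 + (-5)²) = 379*(9 + 25) = 379*34 = 12886)
h = 1/12886 ≈ 7.7604e-5
(h + g)*(462 + 272) = (1/12886 - 292)*(462 + 272) = -3762711/12886*734 = -1380914937/6443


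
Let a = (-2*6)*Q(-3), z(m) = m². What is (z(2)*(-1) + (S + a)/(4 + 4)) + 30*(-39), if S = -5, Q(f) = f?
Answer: -9361/8 ≈ -1170.1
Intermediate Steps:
a = 36 (a = -2*6*(-3) = -12*(-3) = 36)
(z(2)*(-1) + (S + a)/(4 + 4)) + 30*(-39) = (2²*(-1) + (-5 + 36)/(4 + 4)) + 30*(-39) = (4*(-1) + 31/8) - 1170 = (-4 + 31*(⅛)) - 1170 = (-4 + 31/8) - 1170 = -⅛ - 1170 = -9361/8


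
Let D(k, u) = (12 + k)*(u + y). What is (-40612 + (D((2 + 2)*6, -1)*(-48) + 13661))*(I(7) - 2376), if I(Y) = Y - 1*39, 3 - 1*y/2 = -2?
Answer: 102347224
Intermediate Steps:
y = 10 (y = 6 - 2*(-2) = 6 + 4 = 10)
D(k, u) = (10 + u)*(12 + k) (D(k, u) = (12 + k)*(u + 10) = (12 + k)*(10 + u) = (10 + u)*(12 + k))
I(Y) = -39 + Y (I(Y) = Y - 39 = -39 + Y)
(-40612 + (D((2 + 2)*6, -1)*(-48) + 13661))*(I(7) - 2376) = (-40612 + ((120 + 10*((2 + 2)*6) + 12*(-1) + ((2 + 2)*6)*(-1))*(-48) + 13661))*((-39 + 7) - 2376) = (-40612 + ((120 + 10*(4*6) - 12 + (4*6)*(-1))*(-48) + 13661))*(-32 - 2376) = (-40612 + ((120 + 10*24 - 12 + 24*(-1))*(-48) + 13661))*(-2408) = (-40612 + ((120 + 240 - 12 - 24)*(-48) + 13661))*(-2408) = (-40612 + (324*(-48) + 13661))*(-2408) = (-40612 + (-15552 + 13661))*(-2408) = (-40612 - 1891)*(-2408) = -42503*(-2408) = 102347224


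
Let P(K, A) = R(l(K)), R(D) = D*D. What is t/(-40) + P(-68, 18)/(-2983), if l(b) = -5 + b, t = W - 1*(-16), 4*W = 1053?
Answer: -4184651/477280 ≈ -8.7677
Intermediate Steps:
W = 1053/4 (W = (¼)*1053 = 1053/4 ≈ 263.25)
t = 1117/4 (t = 1053/4 - 1*(-16) = 1053/4 + 16 = 1117/4 ≈ 279.25)
R(D) = D²
P(K, A) = (-5 + K)²
t/(-40) + P(-68, 18)/(-2983) = (1117/4)/(-40) + (-5 - 68)²/(-2983) = (1117/4)*(-1/40) + (-73)²*(-1/2983) = -1117/160 + 5329*(-1/2983) = -1117/160 - 5329/2983 = -4184651/477280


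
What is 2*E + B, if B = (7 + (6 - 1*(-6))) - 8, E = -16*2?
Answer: -53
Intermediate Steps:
E = -32
B = 11 (B = (7 + (6 + 6)) - 8 = (7 + 12) - 8 = 19 - 8 = 11)
2*E + B = 2*(-32) + 11 = -64 + 11 = -53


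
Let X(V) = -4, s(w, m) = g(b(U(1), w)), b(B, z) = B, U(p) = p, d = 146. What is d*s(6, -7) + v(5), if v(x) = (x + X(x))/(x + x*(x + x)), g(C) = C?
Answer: 8031/55 ≈ 146.02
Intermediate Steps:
s(w, m) = 1
v(x) = (-4 + x)/(x + 2*x²) (v(x) = (x - 4)/(x + x*(x + x)) = (-4 + x)/(x + x*(2*x)) = (-4 + x)/(x + 2*x²))
d*s(6, -7) + v(5) = 146*1 + (-4 + 5)/(5*(1 + 2*5)) = 146 + (⅕)*1/(1 + 10) = 146 + (⅕)*1/11 = 146 + (⅕)*(1/11)*1 = 146 + 1/55 = 8031/55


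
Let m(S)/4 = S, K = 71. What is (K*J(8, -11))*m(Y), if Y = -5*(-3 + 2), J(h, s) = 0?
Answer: 0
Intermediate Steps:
Y = 5 (Y = -5*(-1) = 5)
m(S) = 4*S
(K*J(8, -11))*m(Y) = (71*0)*(4*5) = 0*20 = 0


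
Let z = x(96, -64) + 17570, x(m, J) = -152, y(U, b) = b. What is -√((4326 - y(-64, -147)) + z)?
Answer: -√21891 ≈ -147.96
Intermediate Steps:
z = 17418 (z = -152 + 17570 = 17418)
-√((4326 - y(-64, -147)) + z) = -√((4326 - 1*(-147)) + 17418) = -√((4326 + 147) + 17418) = -√(4473 + 17418) = -√21891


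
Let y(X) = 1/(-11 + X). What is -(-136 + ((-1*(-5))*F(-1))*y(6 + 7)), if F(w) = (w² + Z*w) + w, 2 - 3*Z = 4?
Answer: 403/3 ≈ 134.33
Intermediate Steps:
Z = -⅔ (Z = ⅔ - ⅓*4 = ⅔ - 4/3 = -⅔ ≈ -0.66667)
F(w) = w² + w/3 (F(w) = (w² - 2*w/3) + w = w² + w/3)
-(-136 + ((-1*(-5))*F(-1))*y(6 + 7)) = -(-136 + ((-1*(-5))*(-(⅓ - 1)))/(-11 + (6 + 7))) = -(-136 + (5*(-1*(-⅔)))/(-11 + 13)) = -(-136 + (5*(⅔))/2) = -(-136 + (10/3)*(½)) = -(-136 + 5/3) = -1*(-403/3) = 403/3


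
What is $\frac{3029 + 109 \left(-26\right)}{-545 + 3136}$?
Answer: $\frac{195}{2591} \approx 0.075261$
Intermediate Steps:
$\frac{3029 + 109 \left(-26\right)}{-545 + 3136} = \frac{3029 - 2834}{2591} = 195 \cdot \frac{1}{2591} = \frac{195}{2591}$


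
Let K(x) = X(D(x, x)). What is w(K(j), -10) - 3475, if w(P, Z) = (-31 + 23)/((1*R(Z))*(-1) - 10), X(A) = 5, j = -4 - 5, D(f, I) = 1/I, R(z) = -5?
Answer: -17367/5 ≈ -3473.4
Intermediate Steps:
j = -9
K(x) = 5
w(P, Z) = 8/5 (w(P, Z) = (-31 + 23)/((1*(-5))*(-1) - 10) = -8/(-5*(-1) - 10) = -8/(5 - 10) = -8/(-5) = -8*(-1/5) = 8/5)
w(K(j), -10) - 3475 = 8/5 - 3475 = -17367/5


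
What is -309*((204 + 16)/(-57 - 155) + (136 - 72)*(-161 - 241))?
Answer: 421364451/53 ≈ 7.9503e+6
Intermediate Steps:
-309*((204 + 16)/(-57 - 155) + (136 - 72)*(-161 - 241)) = -309*(220/(-212) + 64*(-402)) = -309*(220*(-1/212) - 25728) = -309*(-55/53 - 25728) = -309*(-1363639/53) = 421364451/53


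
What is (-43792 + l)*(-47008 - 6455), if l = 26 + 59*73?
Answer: 2109596517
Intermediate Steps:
l = 4333 (l = 26 + 4307 = 4333)
(-43792 + l)*(-47008 - 6455) = (-43792 + 4333)*(-47008 - 6455) = -39459*(-53463) = 2109596517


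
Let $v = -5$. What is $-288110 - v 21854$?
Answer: $-178840$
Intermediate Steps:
$-288110 - v 21854 = -288110 - \left(-5\right) 21854 = -288110 - -109270 = -288110 + 109270 = -178840$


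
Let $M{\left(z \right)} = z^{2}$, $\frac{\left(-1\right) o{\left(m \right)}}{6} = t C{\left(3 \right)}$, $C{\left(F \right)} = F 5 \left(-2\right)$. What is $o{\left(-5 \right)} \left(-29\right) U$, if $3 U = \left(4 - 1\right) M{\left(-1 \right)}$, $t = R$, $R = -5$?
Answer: $26100$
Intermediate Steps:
$t = -5$
$C{\left(F \right)} = - 10 F$ ($C{\left(F \right)} = 5 F \left(-2\right) = - 10 F$)
$o{\left(m \right)} = -900$ ($o{\left(m \right)} = - 6 \left(- 5 \left(\left(-10\right) 3\right)\right) = - 6 \left(\left(-5\right) \left(-30\right)\right) = \left(-6\right) 150 = -900$)
$U = 1$ ($U = \frac{\left(4 - 1\right) \left(-1\right)^{2}}{3} = \frac{3 \cdot 1}{3} = \frac{1}{3} \cdot 3 = 1$)
$o{\left(-5 \right)} \left(-29\right) U = \left(-900\right) \left(-29\right) 1 = 26100 \cdot 1 = 26100$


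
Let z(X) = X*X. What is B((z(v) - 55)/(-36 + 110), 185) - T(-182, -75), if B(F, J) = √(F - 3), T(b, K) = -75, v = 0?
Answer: 75 + I*√20498/74 ≈ 75.0 + 1.9347*I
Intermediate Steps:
z(X) = X²
B(F, J) = √(-3 + F)
B((z(v) - 55)/(-36 + 110), 185) - T(-182, -75) = √(-3 + (0² - 55)/(-36 + 110)) - 1*(-75) = √(-3 + (0 - 55)/74) + 75 = √(-3 - 55*1/74) + 75 = √(-3 - 55/74) + 75 = √(-277/74) + 75 = I*√20498/74 + 75 = 75 + I*√20498/74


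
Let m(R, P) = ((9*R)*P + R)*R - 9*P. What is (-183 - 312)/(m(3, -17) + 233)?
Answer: 495/982 ≈ 0.50407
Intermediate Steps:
m(R, P) = -9*P + R*(R + 9*P*R) (m(R, P) = (9*P*R + R)*R - 9*P = (R + 9*P*R)*R - 9*P = R*(R + 9*P*R) - 9*P = -9*P + R*(R + 9*P*R))
(-183 - 312)/(m(3, -17) + 233) = (-183 - 312)/((3² - 9*(-17) + 9*(-17)*3²) + 233) = -495/((9 + 153 + 9*(-17)*9) + 233) = -495/((9 + 153 - 1377) + 233) = -495/(-1215 + 233) = -495/(-982) = -495*(-1/982) = 495/982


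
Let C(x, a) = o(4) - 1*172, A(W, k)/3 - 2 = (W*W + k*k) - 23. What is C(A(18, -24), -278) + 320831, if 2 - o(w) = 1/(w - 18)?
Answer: 4489255/14 ≈ 3.2066e+5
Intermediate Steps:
o(w) = 2 - 1/(-18 + w) (o(w) = 2 - 1/(w - 18) = 2 - 1/(-18 + w))
A(W, k) = -63 + 3*W**2 + 3*k**2 (A(W, k) = 6 + 3*((W*W + k*k) - 23) = 6 + 3*((W**2 + k**2) - 23) = 6 + 3*(-23 + W**2 + k**2) = 6 + (-69 + 3*W**2 + 3*k**2) = -63 + 3*W**2 + 3*k**2)
C(x, a) = -2379/14 (C(x, a) = (-37 + 2*4)/(-18 + 4) - 1*172 = (-37 + 8)/(-14) - 172 = -1/14*(-29) - 172 = 29/14 - 172 = -2379/14)
C(A(18, -24), -278) + 320831 = -2379/14 + 320831 = 4489255/14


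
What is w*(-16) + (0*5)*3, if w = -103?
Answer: 1648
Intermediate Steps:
w*(-16) + (0*5)*3 = -103*(-16) + (0*5)*3 = 1648 + 0*3 = 1648 + 0 = 1648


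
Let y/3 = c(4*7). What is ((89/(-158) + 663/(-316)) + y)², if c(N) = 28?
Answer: 660644209/99856 ≈ 6616.0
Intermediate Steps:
y = 84 (y = 3*28 = 84)
((89/(-158) + 663/(-316)) + y)² = ((89/(-158) + 663/(-316)) + 84)² = ((89*(-1/158) + 663*(-1/316)) + 84)² = ((-89/158 - 663/316) + 84)² = (-841/316 + 84)² = (25703/316)² = 660644209/99856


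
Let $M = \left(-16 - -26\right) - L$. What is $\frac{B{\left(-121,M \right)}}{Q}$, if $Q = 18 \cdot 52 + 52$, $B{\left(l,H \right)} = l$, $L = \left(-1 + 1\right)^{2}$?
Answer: $- \frac{121}{988} \approx -0.12247$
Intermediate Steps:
$L = 0$ ($L = 0^{2} = 0$)
$M = 10$ ($M = \left(-16 - -26\right) - 0 = \left(-16 + 26\right) + 0 = 10 + 0 = 10$)
$Q = 988$ ($Q = 936 + 52 = 988$)
$\frac{B{\left(-121,M \right)}}{Q} = - \frac{121}{988}$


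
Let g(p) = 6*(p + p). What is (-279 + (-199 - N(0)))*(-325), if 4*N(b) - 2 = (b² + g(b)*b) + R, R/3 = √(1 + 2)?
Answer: 311025/2 + 975*√3/4 ≈ 1.5593e+5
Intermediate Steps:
g(p) = 12*p (g(p) = 6*(2*p) = 12*p)
R = 3*√3 (R = 3*√(1 + 2) = 3*√3 ≈ 5.1962)
N(b) = ½ + 3*√3/4 + 13*b²/4 (N(b) = ½ + ((b² + (12*b)*b) + 3*√3)/4 = ½ + ((b² + 12*b²) + 3*√3)/4 = ½ + (13*b² + 3*√3)/4 = ½ + (3*√3 + 13*b²)/4 = ½ + (3*√3/4 + 13*b²/4) = ½ + 3*√3/4 + 13*b²/4)
(-279 + (-199 - N(0)))*(-325) = (-279 + (-199 - (½ + 3*√3/4 + (13/4)*0²)))*(-325) = (-279 + (-199 - (½ + 3*√3/4 + (13/4)*0)))*(-325) = (-279 + (-199 - (½ + 3*√3/4 + 0)))*(-325) = (-279 + (-199 - (½ + 3*√3/4)))*(-325) = (-279 + (-199 + (-½ - 3*√3/4)))*(-325) = (-279 + (-399/2 - 3*√3/4))*(-325) = (-957/2 - 3*√3/4)*(-325) = 311025/2 + 975*√3/4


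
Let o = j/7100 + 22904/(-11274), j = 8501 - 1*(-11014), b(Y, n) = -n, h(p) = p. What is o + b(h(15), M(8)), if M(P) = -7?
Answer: 61771151/8004540 ≈ 7.7170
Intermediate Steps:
j = 19515 (j = 8501 + 11014 = 19515)
o = 5739371/8004540 (o = 19515/7100 + 22904/(-11274) = 19515*(1/7100) + 22904*(-1/11274) = 3903/1420 - 11452/5637 = 5739371/8004540 ≈ 0.71701)
o + b(h(15), M(8)) = 5739371/8004540 - 1*(-7) = 5739371/8004540 + 7 = 61771151/8004540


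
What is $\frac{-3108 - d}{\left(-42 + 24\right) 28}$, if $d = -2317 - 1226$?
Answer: $- \frac{145}{168} \approx -0.8631$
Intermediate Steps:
$d = -3543$ ($d = -2317 - 1226 = -3543$)
$\frac{-3108 - d}{\left(-42 + 24\right) 28} = \frac{-3108 - -3543}{\left(-42 + 24\right) 28} = \frac{-3108 + 3543}{\left(-18\right) 28} = \frac{435}{-504} = 435 \left(- \frac{1}{504}\right) = - \frac{145}{168}$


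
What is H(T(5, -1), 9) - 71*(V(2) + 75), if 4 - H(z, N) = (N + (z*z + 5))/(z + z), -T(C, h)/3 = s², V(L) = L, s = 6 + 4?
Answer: -1593893/300 ≈ -5313.0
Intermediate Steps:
s = 10
T(C, h) = -300 (T(C, h) = -3*10² = -3*100 = -300)
H(z, N) = 4 - (5 + N + z²)/(2*z) (H(z, N) = 4 - (N + (z*z + 5))/(z + z) = 4 - (N + (z² + 5))/(2*z) = 4 - (N + (5 + z²))*1/(2*z) = 4 - (5 + N + z²)*1/(2*z) = 4 - (5 + N + z²)/(2*z))
H(T(5, -1), 9) - 71*(V(2) + 75) = (½)*(-5 - 1*9 - 1*(-300)*(-8 - 300))/(-300) - 71*(2 + 75) = (½)*(-1/300)*(-5 - 9 - 1*(-300)*(-308)) - 71*77 = (½)*(-1/300)*(-5 - 9 - 92400) - 5467 = (½)*(-1/300)*(-92414) - 5467 = 46207/300 - 5467 = -1593893/300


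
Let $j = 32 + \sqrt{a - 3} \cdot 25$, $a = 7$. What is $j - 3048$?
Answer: $-2966$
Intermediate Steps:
$j = 82$ ($j = 32 + \sqrt{7 - 3} \cdot 25 = 32 + \sqrt{4} \cdot 25 = 32 + 2 \cdot 25 = 32 + 50 = 82$)
$j - 3048 = 82 - 3048 = -2966$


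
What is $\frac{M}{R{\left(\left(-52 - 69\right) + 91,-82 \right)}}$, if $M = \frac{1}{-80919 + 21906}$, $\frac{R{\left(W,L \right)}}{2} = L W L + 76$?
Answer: $\frac{1}{23799234744} \approx 4.2018 \cdot 10^{-11}$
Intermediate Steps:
$R{\left(W,L \right)} = 152 + 2 W L^{2}$ ($R{\left(W,L \right)} = 2 \left(L W L + 76\right) = 2 \left(W L^{2} + 76\right) = 2 \left(76 + W L^{2}\right) = 152 + 2 W L^{2}$)
$M = - \frac{1}{59013}$ ($M = \frac{1}{-59013} = - \frac{1}{59013} \approx -1.6945 \cdot 10^{-5}$)
$\frac{M}{R{\left(\left(-52 - 69\right) + 91,-82 \right)}} = - \frac{1}{59013 \left(152 + 2 \left(\left(-52 - 69\right) + 91\right) \left(-82\right)^{2}\right)} = - \frac{1}{59013 \left(152 + 2 \left(-121 + 91\right) 6724\right)} = - \frac{1}{59013 \left(152 + 2 \left(-30\right) 6724\right)} = - \frac{1}{59013 \left(152 - 403440\right)} = - \frac{1}{59013 \left(-403288\right)} = \left(- \frac{1}{59013}\right) \left(- \frac{1}{403288}\right) = \frac{1}{23799234744}$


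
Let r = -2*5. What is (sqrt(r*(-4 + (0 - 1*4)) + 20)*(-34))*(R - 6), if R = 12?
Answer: -2040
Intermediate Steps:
r = -10
(sqrt(r*(-4 + (0 - 1*4)) + 20)*(-34))*(R - 6) = (sqrt(-10*(-4 + (0 - 1*4)) + 20)*(-34))*(12 - 6) = (sqrt(-10*(-4 + (0 - 4)) + 20)*(-34))*6 = (sqrt(-10*(-4 - 4) + 20)*(-34))*6 = (sqrt(-10*(-8) + 20)*(-34))*6 = (sqrt(80 + 20)*(-34))*6 = (sqrt(100)*(-34))*6 = (10*(-34))*6 = -340*6 = -2040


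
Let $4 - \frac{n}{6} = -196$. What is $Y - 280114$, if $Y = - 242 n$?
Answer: $-570514$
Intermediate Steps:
$n = 1200$ ($n = 24 - -1176 = 24 + 1176 = 1200$)
$Y = -290400$ ($Y = \left(-242\right) 1200 = -290400$)
$Y - 280114 = -290400 - 280114 = -570514$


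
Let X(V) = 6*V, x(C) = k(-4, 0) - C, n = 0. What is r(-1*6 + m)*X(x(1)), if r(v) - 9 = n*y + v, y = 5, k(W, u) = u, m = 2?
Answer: -30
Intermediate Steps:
x(C) = -C (x(C) = 0 - C = -C)
r(v) = 9 + v (r(v) = 9 + (0*5 + v) = 9 + (0 + v) = 9 + v)
r(-1*6 + m)*X(x(1)) = (9 + (-1*6 + 2))*(6*(-1*1)) = (9 + (-6 + 2))*(6*(-1)) = (9 - 4)*(-6) = 5*(-6) = -30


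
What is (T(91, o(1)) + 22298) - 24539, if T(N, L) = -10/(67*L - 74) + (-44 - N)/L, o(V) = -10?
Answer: -828625/372 ≈ -2227.5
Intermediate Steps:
T(N, L) = -10/(-74 + 67*L) + (-44 - N)/L
(T(91, o(1)) + 22298) - 24539 = ((3256 - 2958*(-10) + 74*91 - 67*(-10)*91)/((-10)*(-74 + 67*(-10))) + 22298) - 24539 = (-(3256 + 29580 + 6734 + 60970)/(10*(-74 - 670)) + 22298) - 24539 = (-⅒*100540/(-744) + 22298) - 24539 = (-⅒*(-1/744)*100540 + 22298) - 24539 = (5027/372 + 22298) - 24539 = 8299883/372 - 24539 = -828625/372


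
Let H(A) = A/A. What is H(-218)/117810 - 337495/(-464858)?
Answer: 9940187702/13691230245 ≈ 0.72603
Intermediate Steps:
H(A) = 1
H(-218)/117810 - 337495/(-464858) = 1/117810 - 337495/(-464858) = 1*(1/117810) - 337495*(-1/464858) = 1/117810 + 337495/464858 = 9940187702/13691230245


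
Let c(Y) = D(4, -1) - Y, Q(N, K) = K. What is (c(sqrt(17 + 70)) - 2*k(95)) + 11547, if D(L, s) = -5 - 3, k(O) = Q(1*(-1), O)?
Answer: 11349 - sqrt(87) ≈ 11340.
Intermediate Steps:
k(O) = O
D(L, s) = -8
c(Y) = -8 - Y
(c(sqrt(17 + 70)) - 2*k(95)) + 11547 = ((-8 - sqrt(17 + 70)) - 2*95) + 11547 = ((-8 - sqrt(87)) - 190) + 11547 = (-198 - sqrt(87)) + 11547 = 11349 - sqrt(87)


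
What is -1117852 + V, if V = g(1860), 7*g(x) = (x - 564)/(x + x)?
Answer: -1212869366/1085 ≈ -1.1179e+6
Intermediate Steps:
g(x) = (-564 + x)/(14*x) (g(x) = ((x - 564)/(x + x))/7 = ((-564 + x)/((2*x)))/7 = ((-564 + x)*(1/(2*x)))/7 = ((-564 + x)/(2*x))/7 = (-564 + x)/(14*x))
V = 54/1085 (V = (1/14)*(-564 + 1860)/1860 = (1/14)*(1/1860)*1296 = 54/1085 ≈ 0.049770)
-1117852 + V = -1117852 + 54/1085 = -1212869366/1085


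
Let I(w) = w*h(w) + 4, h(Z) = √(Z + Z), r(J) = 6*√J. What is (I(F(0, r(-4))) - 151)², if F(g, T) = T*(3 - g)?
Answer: 85113 - 156816*I ≈ 85113.0 - 1.5682e+5*I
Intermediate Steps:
h(Z) = √2*√Z (h(Z) = √(2*Z) = √2*√Z)
I(w) = 4 + √2*w^(3/2) (I(w) = w*(√2*√w) + 4 = √2*w^(3/2) + 4 = 4 + √2*w^(3/2))
(I(F(0, r(-4))) - 151)² = ((4 + √2*((6*√(-4))*(3 - 1*0))^(3/2)) - 151)² = ((4 + √2*((6*(2*I))*(3 + 0))^(3/2)) - 151)² = ((4 + √2*((12*I)*3)^(3/2)) - 151)² = ((4 + √2*(36*I)^(3/2)) - 151)² = ((4 + √2*(216*I^(3/2))) - 151)² = ((4 + 216*√2*I^(3/2)) - 151)² = (-147 + 216*√2*I^(3/2))²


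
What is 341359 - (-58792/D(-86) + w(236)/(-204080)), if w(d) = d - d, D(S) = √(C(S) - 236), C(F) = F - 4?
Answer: 341359 - 29396*I*√326/163 ≈ 3.4136e+5 - 3256.2*I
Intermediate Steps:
C(F) = -4 + F
D(S) = √(-240 + S) (D(S) = √((-4 + S) - 236) = √(-240 + S))
w(d) = 0
341359 - (-58792/D(-86) + w(236)/(-204080)) = 341359 - (-58792/√(-240 - 86) + 0/(-204080)) = 341359 - (-58792*(-I*√326/326) + 0*(-1/204080)) = 341359 - (-58792*(-I*√326/326) + 0) = 341359 - (-(-29396)*I*√326/163 + 0) = 341359 - (29396*I*√326/163 + 0) = 341359 - 29396*I*√326/163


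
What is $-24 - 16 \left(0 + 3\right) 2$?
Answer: $-120$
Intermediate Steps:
$-24 - 16 \left(0 + 3\right) 2 = -24 - 16 \cdot 3 \cdot 2 = -24 - 96 = -120$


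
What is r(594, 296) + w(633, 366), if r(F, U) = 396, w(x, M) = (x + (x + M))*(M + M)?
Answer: 1195020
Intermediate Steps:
w(x, M) = 2*M*(M + 2*x) (w(x, M) = (x + (M + x))*(2*M) = (M + 2*x)*(2*M) = 2*M*(M + 2*x))
r(594, 296) + w(633, 366) = 396 + 2*366*(366 + 2*633) = 396 + 2*366*(366 + 1266) = 396 + 2*366*1632 = 396 + 1194624 = 1195020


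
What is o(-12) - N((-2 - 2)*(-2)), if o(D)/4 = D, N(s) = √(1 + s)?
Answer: -51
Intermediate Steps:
o(D) = 4*D
o(-12) - N((-2 - 2)*(-2)) = 4*(-12) - √(1 + (-2 - 2)*(-2)) = -48 - √(1 - 4*(-2)) = -48 - √(1 + 8) = -48 - √9 = -48 - 1*3 = -48 - 3 = -51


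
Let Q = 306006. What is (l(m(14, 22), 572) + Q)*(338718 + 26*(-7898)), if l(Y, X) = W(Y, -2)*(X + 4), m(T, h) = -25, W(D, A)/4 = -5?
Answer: 39275597820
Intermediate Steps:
W(D, A) = -20 (W(D, A) = 4*(-5) = -20)
l(Y, X) = -80 - 20*X (l(Y, X) = -20*(X + 4) = -20*(4 + X) = -80 - 20*X)
(l(m(14, 22), 572) + Q)*(338718 + 26*(-7898)) = ((-80 - 20*572) + 306006)*(338718 + 26*(-7898)) = ((-80 - 11440) + 306006)*(338718 - 205348) = (-11520 + 306006)*133370 = 294486*133370 = 39275597820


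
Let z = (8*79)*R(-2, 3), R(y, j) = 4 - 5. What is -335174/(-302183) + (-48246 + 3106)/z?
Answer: 494727521/6820702 ≈ 72.533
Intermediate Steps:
R(y, j) = -1
z = -632 (z = (8*79)*(-1) = 632*(-1) = -632)
-335174/(-302183) + (-48246 + 3106)/z = -335174/(-302183) + (-48246 + 3106)/(-632) = -335174*(-1/302183) - 45140*(-1/632) = 47882/43169 + 11285/158 = 494727521/6820702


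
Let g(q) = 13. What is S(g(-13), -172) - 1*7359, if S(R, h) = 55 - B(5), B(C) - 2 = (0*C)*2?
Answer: -7306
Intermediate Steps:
B(C) = 2 (B(C) = 2 + (0*C)*2 = 2 + 0*2 = 2 + 0 = 2)
S(R, h) = 53 (S(R, h) = 55 - 1*2 = 55 - 2 = 53)
S(g(-13), -172) - 1*7359 = 53 - 1*7359 = 53 - 7359 = -7306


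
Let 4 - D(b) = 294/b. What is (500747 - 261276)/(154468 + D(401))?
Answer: 96027871/61942978 ≈ 1.5503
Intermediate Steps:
D(b) = 4 - 294/b
(500747 - 261276)/(154468 + D(401)) = (500747 - 261276)/(154468 + (4 - 294/401)) = 239471/(154468 + (4 - 294*1/401)) = 239471/(154468 + (4 - 294/401)) = 239471/(154468 + 1310/401) = 239471/(61942978/401) = 239471*(401/61942978) = 96027871/61942978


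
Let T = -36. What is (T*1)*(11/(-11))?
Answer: 36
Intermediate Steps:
(T*1)*(11/(-11)) = (-36*1)*(11/(-11)) = -396*(-1)/11 = -36*(-1) = 36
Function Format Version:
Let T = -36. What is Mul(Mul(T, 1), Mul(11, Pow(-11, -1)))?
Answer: 36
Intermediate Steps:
Mul(Mul(T, 1), Mul(11, Pow(-11, -1))) = Mul(Mul(-36, 1), Mul(11, Pow(-11, -1))) = Mul(-36, Mul(11, Rational(-1, 11))) = Mul(-36, -1) = 36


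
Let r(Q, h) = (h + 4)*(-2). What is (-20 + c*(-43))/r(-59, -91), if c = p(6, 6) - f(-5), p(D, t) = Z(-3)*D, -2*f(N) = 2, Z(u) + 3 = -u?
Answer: -21/58 ≈ -0.36207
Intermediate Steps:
Z(u) = -3 - u
r(Q, h) = -8 - 2*h (r(Q, h) = (4 + h)*(-2) = -8 - 2*h)
f(N) = -1 (f(N) = -1/2*2 = -1)
p(D, t) = 0 (p(D, t) = (-3 - 1*(-3))*D = (-3 + 3)*D = 0*D = 0)
c = 1 (c = 0 - 1*(-1) = 0 + 1 = 1)
(-20 + c*(-43))/r(-59, -91) = (-20 + 1*(-43))/(-8 - 2*(-91)) = (-20 - 43)/(-8 + 182) = -63/174 = -63*1/174 = -21/58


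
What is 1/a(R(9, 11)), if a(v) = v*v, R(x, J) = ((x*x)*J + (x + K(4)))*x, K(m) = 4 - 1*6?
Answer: 1/65318724 ≈ 1.5310e-8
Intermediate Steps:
K(m) = -2 (K(m) = 4 - 6 = -2)
R(x, J) = x*(-2 + x + J*x²) (R(x, J) = ((x*x)*J + (x - 2))*x = (x²*J + (-2 + x))*x = (J*x² + (-2 + x))*x = (-2 + x + J*x²)*x = x*(-2 + x + J*x²))
a(v) = v²
1/a(R(9, 11)) = 1/((9*(-2 + 9 + 11*9²))²) = 1/((9*(-2 + 9 + 11*81))²) = 1/((9*(-2 + 9 + 891))²) = 1/((9*898)²) = 1/(8082²) = 1/65318724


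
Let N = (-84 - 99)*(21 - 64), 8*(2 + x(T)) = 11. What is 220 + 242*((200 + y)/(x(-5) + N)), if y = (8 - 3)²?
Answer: 14283940/62947 ≈ 226.92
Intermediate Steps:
y = 25 (y = 5² = 25)
x(T) = -5/8 (x(T) = -2 + (⅛)*11 = -2 + 11/8 = -5/8)
N = 7869 (N = -183*(-43) = 7869)
220 + 242*((200 + y)/(x(-5) + N)) = 220 + 242*((200 + 25)/(-5/8 + 7869)) = 220 + 242*(225/(62947/8)) = 220 + 242*(225*(8/62947)) = 220 + 242*(1800/62947) = 220 + 435600/62947 = 14283940/62947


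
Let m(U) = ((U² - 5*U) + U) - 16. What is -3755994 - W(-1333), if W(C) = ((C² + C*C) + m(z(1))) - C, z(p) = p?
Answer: -7311086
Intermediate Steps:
m(U) = -16 + U² - 4*U (m(U) = (U² - 4*U) - 16 = -16 + U² - 4*U)
W(C) = -19 - C + 2*C² (W(C) = ((C² + C*C) + (-16 + 1² - 4*1)) - C = ((C² + C²) + (-16 + 1 - 4)) - C = (2*C² - 19) - C = (-19 + 2*C²) - C = -19 - C + 2*C²)
-3755994 - W(-1333) = -3755994 - (-19 - 1*(-1333) + 2*(-1333)²) = -3755994 - (-19 + 1333 + 2*1776889) = -3755994 - (-19 + 1333 + 3553778) = -3755994 - 1*3555092 = -3755994 - 3555092 = -7311086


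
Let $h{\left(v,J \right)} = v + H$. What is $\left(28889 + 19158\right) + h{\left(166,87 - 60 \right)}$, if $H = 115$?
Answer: $48328$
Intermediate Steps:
$h{\left(v,J \right)} = 115 + v$ ($h{\left(v,J \right)} = v + 115 = 115 + v$)
$\left(28889 + 19158\right) + h{\left(166,87 - 60 \right)} = \left(28889 + 19158\right) + \left(115 + 166\right) = 48047 + 281 = 48328$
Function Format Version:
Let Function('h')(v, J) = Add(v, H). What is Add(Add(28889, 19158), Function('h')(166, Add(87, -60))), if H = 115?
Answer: 48328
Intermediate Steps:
Function('h')(v, J) = Add(115, v) (Function('h')(v, J) = Add(v, 115) = Add(115, v))
Add(Add(28889, 19158), Function('h')(166, Add(87, -60))) = Add(Add(28889, 19158), Add(115, 166)) = Add(48047, 281) = 48328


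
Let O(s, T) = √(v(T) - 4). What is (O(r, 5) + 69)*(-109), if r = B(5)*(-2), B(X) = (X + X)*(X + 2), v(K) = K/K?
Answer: -7521 - 109*I*√3 ≈ -7521.0 - 188.79*I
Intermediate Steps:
v(K) = 1
B(X) = 2*X*(2 + X) (B(X) = (2*X)*(2 + X) = 2*X*(2 + X))
r = -140 (r = (2*5*(2 + 5))*(-2) = (2*5*7)*(-2) = 70*(-2) = -140)
O(s, T) = I*√3 (O(s, T) = √(1 - 4) = √(-3) = I*√3)
(O(r, 5) + 69)*(-109) = (I*√3 + 69)*(-109) = (69 + I*√3)*(-109) = -7521 - 109*I*√3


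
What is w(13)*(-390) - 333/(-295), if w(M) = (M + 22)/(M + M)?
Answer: -154542/295 ≈ -523.87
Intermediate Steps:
w(M) = (22 + M)/(2*M) (w(M) = (22 + M)/((2*M)) = (22 + M)*(1/(2*M)) = (22 + M)/(2*M))
w(13)*(-390) - 333/(-295) = ((½)*(22 + 13)/13)*(-390) - 333/(-295) = ((½)*(1/13)*35)*(-390) - 333*(-1/295) = (35/26)*(-390) + 333/295 = -525 + 333/295 = -154542/295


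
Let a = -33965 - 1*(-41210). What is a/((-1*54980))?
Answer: -1449/10996 ≈ -0.13178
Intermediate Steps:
a = 7245 (a = -33965 + 41210 = 7245)
a/((-1*54980)) = 7245/((-1*54980)) = 7245/(-54980) = 7245*(-1/54980) = -1449/10996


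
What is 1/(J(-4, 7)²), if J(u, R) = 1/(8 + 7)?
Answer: 225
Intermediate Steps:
J(u, R) = 1/15
1/(J(-4, 7)²) = 1/((1/15)²) = 1/(1/225) = 225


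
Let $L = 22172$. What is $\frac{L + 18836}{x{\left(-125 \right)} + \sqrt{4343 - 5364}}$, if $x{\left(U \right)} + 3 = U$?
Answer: $- \frac{5249024}{17405} - \frac{41008 i \sqrt{1021}}{17405} \approx -301.58 - 75.285 i$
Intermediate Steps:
$x{\left(U \right)} = -3 + U$
$\frac{L + 18836}{x{\left(-125 \right)} + \sqrt{4343 - 5364}} = \frac{22172 + 18836}{\left(-3 - 125\right) + \sqrt{4343 - 5364}} = \frac{41008}{-128 + \sqrt{-1021}} = \frac{41008}{-128 + i \sqrt{1021}}$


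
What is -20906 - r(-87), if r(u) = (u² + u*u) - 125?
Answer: -35919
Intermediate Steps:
r(u) = -125 + 2*u² (r(u) = (u² + u²) - 125 = 2*u² - 125 = -125 + 2*u²)
-20906 - r(-87) = -20906 - (-125 + 2*(-87)²) = -20906 - (-125 + 2*7569) = -20906 - (-125 + 15138) = -20906 - 1*15013 = -20906 - 15013 = -35919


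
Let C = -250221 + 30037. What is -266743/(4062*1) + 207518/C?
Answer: -14893869707/223596852 ≈ -66.610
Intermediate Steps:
C = -220184
-266743/(4062*1) + 207518/C = -266743/(4062*1) + 207518/(-220184) = -266743/4062 + 207518*(-1/220184) = -266743*1/4062 - 103759/110092 = -266743/4062 - 103759/110092 = -14893869707/223596852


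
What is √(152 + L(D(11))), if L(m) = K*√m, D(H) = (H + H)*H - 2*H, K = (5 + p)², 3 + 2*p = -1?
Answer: √(152 + 18*√55) ≈ 16.896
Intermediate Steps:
p = -2 (p = -3/2 + (½)*(-1) = -3/2 - ½ = -2)
K = 9 (K = (5 - 2)² = 3² = 9)
D(H) = -2*H + 2*H² (D(H) = (2*H)*H - 2*H = 2*H² - 2*H = -2*H + 2*H²)
L(m) = 9*√m
√(152 + L(D(11))) = √(152 + 9*√(2*11*(-1 + 11))) = √(152 + 9*√(2*11*10)) = √(152 + 9*√220) = √(152 + 9*(2*√55)) = √(152 + 18*√55)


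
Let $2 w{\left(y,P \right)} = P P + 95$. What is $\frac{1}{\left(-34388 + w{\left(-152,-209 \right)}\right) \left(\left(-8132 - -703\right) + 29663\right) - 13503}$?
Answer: $- \frac{1}{277938503} \approx -3.5979 \cdot 10^{-9}$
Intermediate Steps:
$w{\left(y,P \right)} = \frac{95}{2} + \frac{P^{2}}{2}$ ($w{\left(y,P \right)} = \frac{P P + 95}{2} = \frac{P^{2} + 95}{2} = \frac{95 + P^{2}}{2} = \frac{95}{2} + \frac{P^{2}}{2}$)
$\frac{1}{\left(-34388 + w{\left(-152,-209 \right)}\right) \left(\left(-8132 - -703\right) + 29663\right) - 13503} = \frac{1}{\left(-34388 + \left(\frac{95}{2} + \frac{\left(-209\right)^{2}}{2}\right)\right) \left(\left(-8132 - -703\right) + 29663\right) - 13503} = \frac{1}{\left(-34388 + \left(\frac{95}{2} + \frac{1}{2} \cdot 43681\right)\right) \left(\left(-8132 + 703\right) + 29663\right) - 13503} = \frac{1}{\left(-34388 + \left(\frac{95}{2} + \frac{43681}{2}\right)\right) \left(-7429 + 29663\right) - 13503} = \frac{1}{\left(-34388 + 21888\right) 22234 - 13503} = \frac{1}{\left(-12500\right) 22234 - 13503} = \frac{1}{-277925000 - 13503} = \frac{1}{-277938503} = - \frac{1}{277938503}$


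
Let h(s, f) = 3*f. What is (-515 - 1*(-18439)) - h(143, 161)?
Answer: 17441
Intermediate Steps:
(-515 - 1*(-18439)) - h(143, 161) = (-515 - 1*(-18439)) - 3*161 = (-515 + 18439) - 1*483 = 17924 - 483 = 17441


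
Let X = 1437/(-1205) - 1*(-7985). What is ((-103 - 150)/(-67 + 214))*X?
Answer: -2433983464/177135 ≈ -13741.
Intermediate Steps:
X = 9620488/1205 (X = 1437*(-1/1205) + 7985 = -1437/1205 + 7985 = 9620488/1205 ≈ 7983.8)
((-103 - 150)/(-67 + 214))*X = ((-103 - 150)/(-67 + 214))*(9620488/1205) = -253/147*(9620488/1205) = -253*1/147*(9620488/1205) = -253/147*9620488/1205 = -2433983464/177135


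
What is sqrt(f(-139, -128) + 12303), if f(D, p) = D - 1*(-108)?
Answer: 4*sqrt(767) ≈ 110.78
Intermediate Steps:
f(D, p) = 108 + D (f(D, p) = D + 108 = 108 + D)
sqrt(f(-139, -128) + 12303) = sqrt((108 - 139) + 12303) = sqrt(-31 + 12303) = sqrt(12272) = 4*sqrt(767)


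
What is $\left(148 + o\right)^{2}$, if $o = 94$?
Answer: $58564$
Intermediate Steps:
$\left(148 + o\right)^{2} = \left(148 + 94\right)^{2} = 242^{2} = 58564$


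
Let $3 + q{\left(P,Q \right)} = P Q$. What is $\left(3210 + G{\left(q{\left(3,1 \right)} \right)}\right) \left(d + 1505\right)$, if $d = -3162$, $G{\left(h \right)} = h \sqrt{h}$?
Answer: $-5318970$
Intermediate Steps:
$q{\left(P,Q \right)} = -3 + P Q$
$G{\left(h \right)} = h^{\frac{3}{2}}$
$\left(3210 + G{\left(q{\left(3,1 \right)} \right)}\right) \left(d + 1505\right) = \left(3210 + \left(-3 + 3 \cdot 1\right)^{\frac{3}{2}}\right) \left(-3162 + 1505\right) = \left(3210 + \left(-3 + 3\right)^{\frac{3}{2}}\right) \left(-1657\right) = \left(3210 + 0^{\frac{3}{2}}\right) \left(-1657\right) = \left(3210 + 0\right) \left(-1657\right) = 3210 \left(-1657\right) = -5318970$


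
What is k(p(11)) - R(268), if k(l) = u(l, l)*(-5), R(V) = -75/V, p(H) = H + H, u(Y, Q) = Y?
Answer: -29405/268 ≈ -109.72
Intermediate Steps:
p(H) = 2*H
k(l) = -5*l (k(l) = l*(-5) = -5*l)
k(p(11)) - R(268) = -10*11 - (-75)/268 = -5*22 - (-75)/268 = -110 - 1*(-75/268) = -110 + 75/268 = -29405/268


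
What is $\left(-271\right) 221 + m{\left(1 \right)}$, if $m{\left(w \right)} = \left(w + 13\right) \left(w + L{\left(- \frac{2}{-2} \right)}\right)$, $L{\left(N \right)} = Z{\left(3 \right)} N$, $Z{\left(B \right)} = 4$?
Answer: $-59821$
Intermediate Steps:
$L{\left(N \right)} = 4 N$
$m{\left(w \right)} = \left(4 + w\right) \left(13 + w\right)$ ($m{\left(w \right)} = \left(w + 13\right) \left(w + 4 \left(- \frac{2}{-2}\right)\right) = \left(13 + w\right) \left(w + 4 \left(\left(-2\right) \left(- \frac{1}{2}\right)\right)\right) = \left(13 + w\right) \left(w + 4 \cdot 1\right) = \left(13 + w\right) \left(w + 4\right) = \left(13 + w\right) \left(4 + w\right) = \left(4 + w\right) \left(13 + w\right)$)
$\left(-271\right) 221 + m{\left(1 \right)} = \left(-271\right) 221 + \left(52 + 1^{2} + 17 \cdot 1\right) = -59891 + \left(52 + 1 + 17\right) = -59891 + 70 = -59821$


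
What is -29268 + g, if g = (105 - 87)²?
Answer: -28944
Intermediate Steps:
g = 324 (g = 18² = 324)
-29268 + g = -29268 + 324 = -28944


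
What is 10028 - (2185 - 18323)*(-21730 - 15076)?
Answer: -593965200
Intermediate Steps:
10028 - (2185 - 18323)*(-21730 - 15076) = 10028 - (-16138)*(-36806) = 10028 - 1*593975228 = 10028 - 593975228 = -593965200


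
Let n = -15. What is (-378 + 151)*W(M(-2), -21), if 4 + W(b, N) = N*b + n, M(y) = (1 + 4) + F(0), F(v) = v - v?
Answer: 28148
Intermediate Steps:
F(v) = 0
M(y) = 5 (M(y) = (1 + 4) + 0 = 5 + 0 = 5)
W(b, N) = -19 + N*b (W(b, N) = -4 + (N*b - 15) = -4 + (-15 + N*b) = -19 + N*b)
(-378 + 151)*W(M(-2), -21) = (-378 + 151)*(-19 - 21*5) = -227*(-19 - 105) = -227*(-124) = 28148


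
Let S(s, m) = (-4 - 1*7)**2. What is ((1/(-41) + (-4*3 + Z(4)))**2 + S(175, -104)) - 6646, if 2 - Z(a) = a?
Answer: -10637900/1681 ≈ -6328.3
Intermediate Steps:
Z(a) = 2 - a
S(s, m) = 121 (S(s, m) = (-4 - 7)**2 = (-11)**2 = 121)
((1/(-41) + (-4*3 + Z(4)))**2 + S(175, -104)) - 6646 = ((1/(-41) + (-4*3 + (2 - 1*4)))**2 + 121) - 6646 = ((-1/41 + (-12 + (2 - 4)))**2 + 121) - 6646 = ((-1/41 + (-12 - 2))**2 + 121) - 6646 = ((-1/41 - 14)**2 + 121) - 6646 = ((-575/41)**2 + 121) - 6646 = (330625/1681 + 121) - 6646 = 534026/1681 - 6646 = -10637900/1681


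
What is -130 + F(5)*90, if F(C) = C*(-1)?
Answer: -580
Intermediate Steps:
F(C) = -C
-130 + F(5)*90 = -130 - 1*5*90 = -130 - 5*90 = -130 - 450 = -580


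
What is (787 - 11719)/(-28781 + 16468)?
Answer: 10932/12313 ≈ 0.88784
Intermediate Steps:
(787 - 11719)/(-28781 + 16468) = -10932/(-12313) = -10932*(-1/12313) = 10932/12313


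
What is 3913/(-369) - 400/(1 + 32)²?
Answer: -163291/14883 ≈ -10.972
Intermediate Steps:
3913/(-369) - 400/(1 + 32)² = 3913*(-1/369) - 400/(33²) = -3913/369 - 400/1089 = -163291/14883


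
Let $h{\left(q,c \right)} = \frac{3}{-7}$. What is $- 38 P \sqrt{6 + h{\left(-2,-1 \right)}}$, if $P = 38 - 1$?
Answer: $- \frac{1406 \sqrt{273}}{7} \approx -3318.7$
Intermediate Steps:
$h{\left(q,c \right)} = - \frac{3}{7}$ ($h{\left(q,c \right)} = 3 \left(- \frac{1}{7}\right) = - \frac{3}{7}$)
$P = 37$ ($P = 38 - 1 = 37$)
$- 38 P \sqrt{6 + h{\left(-2,-1 \right)}} = \left(-38\right) 37 \sqrt{6 - \frac{3}{7}} = - 1406 \sqrt{\frac{39}{7}} = - 1406 \frac{\sqrt{273}}{7} = - \frac{1406 \sqrt{273}}{7}$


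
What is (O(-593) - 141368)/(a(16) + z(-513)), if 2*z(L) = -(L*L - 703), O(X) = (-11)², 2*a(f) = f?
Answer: 141247/131225 ≈ 1.0764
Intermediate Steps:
a(f) = f/2
O(X) = 121
z(L) = 703/2 - L²/2 (z(L) = (-(L*L - 703))/2 = (-(L² - 703))/2 = (-(-703 + L²))/2 = (703 - L²)/2 = 703/2 - L²/2)
(O(-593) - 141368)/(a(16) + z(-513)) = (121 - 141368)/((½)*16 + (703/2 - ½*(-513)²)) = -141247/(8 + (703/2 - ½*263169)) = -141247/(8 + (703/2 - 263169/2)) = -141247/(8 - 131233) = -141247/(-131225) = -141247*(-1/131225) = 141247/131225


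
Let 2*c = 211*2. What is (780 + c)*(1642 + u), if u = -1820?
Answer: -176398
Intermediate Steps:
c = 211 (c = (211*2)/2 = (½)*422 = 211)
(780 + c)*(1642 + u) = (780 + 211)*(1642 - 1820) = 991*(-178) = -176398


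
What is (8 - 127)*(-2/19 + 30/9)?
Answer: -21896/57 ≈ -384.14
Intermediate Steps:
(8 - 127)*(-2/19 + 30/9) = -119*(-2*1/19 + 30*(⅑)) = -119*(-2/19 + 10/3) = -119*184/57 = -21896/57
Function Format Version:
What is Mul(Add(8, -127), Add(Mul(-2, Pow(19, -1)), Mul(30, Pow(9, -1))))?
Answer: Rational(-21896, 57) ≈ -384.14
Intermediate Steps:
Mul(Add(8, -127), Add(Mul(-2, Pow(19, -1)), Mul(30, Pow(9, -1)))) = Mul(-119, Add(Mul(-2, Rational(1, 19)), Mul(30, Rational(1, 9)))) = Mul(-119, Add(Rational(-2, 19), Rational(10, 3))) = Mul(-119, Rational(184, 57)) = Rational(-21896, 57)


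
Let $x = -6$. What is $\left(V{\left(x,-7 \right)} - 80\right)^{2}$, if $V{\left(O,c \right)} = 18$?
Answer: $3844$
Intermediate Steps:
$\left(V{\left(x,-7 \right)} - 80\right)^{2} = \left(18 - 80\right)^{2} = \left(-62\right)^{2} = 3844$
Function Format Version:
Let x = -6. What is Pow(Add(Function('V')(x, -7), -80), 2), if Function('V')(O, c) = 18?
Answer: 3844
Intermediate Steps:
Pow(Add(Function('V')(x, -7), -80), 2) = Pow(Add(18, -80), 2) = Pow(-62, 2) = 3844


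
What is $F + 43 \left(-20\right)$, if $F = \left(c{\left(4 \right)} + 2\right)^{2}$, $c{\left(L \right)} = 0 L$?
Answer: $-856$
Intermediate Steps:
$c{\left(L \right)} = 0$
$F = 4$ ($F = \left(0 + 2\right)^{2} = 2^{2} = 4$)
$F + 43 \left(-20\right) = 4 + 43 \left(-20\right) = 4 - 860 = -856$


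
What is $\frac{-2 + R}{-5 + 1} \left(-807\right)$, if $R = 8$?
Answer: $\frac{2421}{2} \approx 1210.5$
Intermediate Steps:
$\frac{-2 + R}{-5 + 1} \left(-807\right) = \frac{-2 + 8}{-5 + 1} \left(-807\right) = \frac{6}{-4} \left(-807\right) = 6 \left(- \frac{1}{4}\right) \left(-807\right) = \left(- \frac{3}{2}\right) \left(-807\right) = \frac{2421}{2}$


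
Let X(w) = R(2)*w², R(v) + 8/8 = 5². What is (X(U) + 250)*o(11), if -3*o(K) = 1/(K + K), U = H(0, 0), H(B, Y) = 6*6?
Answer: -15677/33 ≈ -475.06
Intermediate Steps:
R(v) = 24 (R(v) = -1 + 5² = -1 + 25 = 24)
H(B, Y) = 36
U = 36
o(K) = -1/(6*K) (o(K) = -1/(3*(K + K)) = -1/(2*K)/3 = -1/(6*K))
X(w) = 24*w²
(X(U) + 250)*o(11) = (24*36² + 250)*(-⅙/11) = (24*1296 + 250)*(-⅙*1/11) = (31104 + 250)*(-1/66) = 31354*(-1/66) = -15677/33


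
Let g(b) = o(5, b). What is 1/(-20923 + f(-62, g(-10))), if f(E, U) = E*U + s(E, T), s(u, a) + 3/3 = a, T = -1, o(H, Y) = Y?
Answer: -1/20305 ≈ -4.9249e-5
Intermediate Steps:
s(u, a) = -1 + a
g(b) = b
f(E, U) = -2 + E*U (f(E, U) = E*U + (-1 - 1) = E*U - 2 = -2 + E*U)
1/(-20923 + f(-62, g(-10))) = 1/(-20923 + (-2 - 62*(-10))) = 1/(-20923 + (-2 + 620)) = 1/(-20923 + 618) = 1/(-20305) = -1/20305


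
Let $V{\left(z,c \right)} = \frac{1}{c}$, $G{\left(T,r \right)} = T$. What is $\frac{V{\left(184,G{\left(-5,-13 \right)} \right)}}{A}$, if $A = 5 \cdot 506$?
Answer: $- \frac{1}{12650} \approx -7.9051 \cdot 10^{-5}$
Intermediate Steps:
$A = 2530$
$\frac{V{\left(184,G{\left(-5,-13 \right)} \right)}}{A} = \frac{1}{\left(-5\right) 2530} = \left(- \frac{1}{5}\right) \frac{1}{2530} = - \frac{1}{12650}$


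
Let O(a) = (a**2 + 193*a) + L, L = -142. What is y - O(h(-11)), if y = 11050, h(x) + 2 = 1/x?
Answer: 1402532/121 ≈ 11591.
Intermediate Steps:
h(x) = -2 + 1/x
O(a) = -142 + a**2 + 193*a (O(a) = (a**2 + 193*a) - 142 = -142 + a**2 + 193*a)
y - O(h(-11)) = 11050 - (-142 + (-2 + 1/(-11))**2 + 193*(-2 + 1/(-11))) = 11050 - (-142 + (-2 - 1/11)**2 + 193*(-2 - 1/11)) = 11050 - (-142 + (-23/11)**2 + 193*(-23/11)) = 11050 - (-142 + 529/121 - 4439/11) = 11050 - 1*(-65482/121) = 11050 + 65482/121 = 1402532/121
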